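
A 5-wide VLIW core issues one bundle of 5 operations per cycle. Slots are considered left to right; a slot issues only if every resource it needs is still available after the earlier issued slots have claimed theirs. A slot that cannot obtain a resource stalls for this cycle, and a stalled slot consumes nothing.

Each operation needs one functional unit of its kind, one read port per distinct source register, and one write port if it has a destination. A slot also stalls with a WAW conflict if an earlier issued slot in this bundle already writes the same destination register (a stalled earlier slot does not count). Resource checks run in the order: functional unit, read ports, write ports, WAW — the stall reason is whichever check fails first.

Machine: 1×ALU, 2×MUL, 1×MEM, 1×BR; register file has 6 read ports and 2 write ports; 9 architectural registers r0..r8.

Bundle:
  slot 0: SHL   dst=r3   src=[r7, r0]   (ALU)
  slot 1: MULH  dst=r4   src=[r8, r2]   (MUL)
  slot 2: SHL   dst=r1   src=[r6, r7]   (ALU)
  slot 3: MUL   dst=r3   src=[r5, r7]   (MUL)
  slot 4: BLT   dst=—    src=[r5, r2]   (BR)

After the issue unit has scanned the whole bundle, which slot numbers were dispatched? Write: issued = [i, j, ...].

issued = [0, 1, 4]

#0 ALU src=r7,r0 dispatched  <A:0 Mu:2 Ld:1 B:1 rd:4 wr:1>
#1 MUL src=r8,r2 dispatched  <A:0 Mu:1 Ld:1 B:1 rd:2 wr:0>
#2 ALU src=r6,r7 held:FU  <A:0 Mu:1 Ld:1 B:1 rd:2 wr:0>
#3 MUL src=r5,r7 held:WR_PORT  <A:0 Mu:1 Ld:1 B:1 rd:2 wr:0>
#4 BR src=r5,r2 dispatched  <A:0 Mu:1 Ld:1 B:0 rd:0 wr:0>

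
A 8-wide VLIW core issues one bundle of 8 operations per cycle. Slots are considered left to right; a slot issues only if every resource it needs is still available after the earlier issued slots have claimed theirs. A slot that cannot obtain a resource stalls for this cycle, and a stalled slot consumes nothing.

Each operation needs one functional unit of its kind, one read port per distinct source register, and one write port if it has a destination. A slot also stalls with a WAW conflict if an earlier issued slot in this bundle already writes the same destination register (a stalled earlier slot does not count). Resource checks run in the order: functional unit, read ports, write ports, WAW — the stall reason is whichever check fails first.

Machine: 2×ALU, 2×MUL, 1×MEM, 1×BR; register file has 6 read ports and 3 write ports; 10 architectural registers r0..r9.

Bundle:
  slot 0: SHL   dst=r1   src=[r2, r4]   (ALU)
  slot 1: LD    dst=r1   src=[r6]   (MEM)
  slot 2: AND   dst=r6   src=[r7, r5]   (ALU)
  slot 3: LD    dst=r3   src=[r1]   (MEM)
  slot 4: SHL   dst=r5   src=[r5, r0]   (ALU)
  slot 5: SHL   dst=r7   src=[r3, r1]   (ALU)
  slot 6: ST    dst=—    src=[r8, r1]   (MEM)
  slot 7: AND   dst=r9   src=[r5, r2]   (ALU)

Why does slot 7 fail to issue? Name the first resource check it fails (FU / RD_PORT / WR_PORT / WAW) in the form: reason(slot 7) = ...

  0. ALU→r1 ⇒ go  {1A/2Mu/1Ld/1B | 4r 2w}
  1. MEM→r1 ⇒ no(WAW)  {1A/2Mu/1Ld/1B | 4r 2w}
  2. ALU→r6 ⇒ go  {0A/2Mu/1Ld/1B | 2r 1w}
  3. MEM→r3 ⇒ go  {0A/2Mu/0Ld/1B | 1r 0w}
  4. ALU→r5 ⇒ no(FU)  {0A/2Mu/0Ld/1B | 1r 0w}
  5. ALU→r7 ⇒ no(FU)  {0A/2Mu/0Ld/1B | 1r 0w}
  6. MEM ⇒ no(FU)  {0A/2Mu/0Ld/1B | 1r 0w}
  7. ALU→r9 ⇒ no(FU)  {0A/2Mu/0Ld/1B | 1r 0w}

reason(slot 7) = FU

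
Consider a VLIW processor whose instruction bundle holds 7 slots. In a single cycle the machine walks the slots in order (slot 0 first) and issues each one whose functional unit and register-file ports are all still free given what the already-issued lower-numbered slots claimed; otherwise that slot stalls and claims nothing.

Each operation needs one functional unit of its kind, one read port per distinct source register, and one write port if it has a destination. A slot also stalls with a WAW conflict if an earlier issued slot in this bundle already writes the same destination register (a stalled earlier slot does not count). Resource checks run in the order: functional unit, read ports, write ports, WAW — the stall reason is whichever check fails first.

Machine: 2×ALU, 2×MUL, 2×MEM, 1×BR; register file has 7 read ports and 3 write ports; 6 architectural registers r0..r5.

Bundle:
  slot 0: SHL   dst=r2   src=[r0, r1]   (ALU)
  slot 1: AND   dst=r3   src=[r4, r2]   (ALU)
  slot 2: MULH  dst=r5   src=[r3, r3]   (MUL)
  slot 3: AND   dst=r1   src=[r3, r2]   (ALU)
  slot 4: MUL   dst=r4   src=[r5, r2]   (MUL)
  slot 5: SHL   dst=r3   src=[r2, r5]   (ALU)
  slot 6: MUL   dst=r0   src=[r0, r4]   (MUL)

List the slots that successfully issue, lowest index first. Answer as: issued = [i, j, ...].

issued = [0, 1, 2]

(0) want 1×ALU +2rd +1wr — yes → AL1|MU2|ME2|BR1|rd5|wr2
(1) want 1×ALU +2rd +1wr — yes → AL0|MU2|ME2|BR1|rd3|wr1
(2) want 1×MUL +1rd +1wr — yes → AL0|MU1|ME2|BR1|rd2|wr0
(3) want 1×ALU +2rd +1wr — FU → AL0|MU1|ME2|BR1|rd2|wr0
(4) want 1×MUL +2rd +1wr — WR_PORT → AL0|MU1|ME2|BR1|rd2|wr0
(5) want 1×ALU +2rd +1wr — FU → AL0|MU1|ME2|BR1|rd2|wr0
(6) want 1×MUL +2rd +1wr — WR_PORT → AL0|MU1|ME2|BR1|rd2|wr0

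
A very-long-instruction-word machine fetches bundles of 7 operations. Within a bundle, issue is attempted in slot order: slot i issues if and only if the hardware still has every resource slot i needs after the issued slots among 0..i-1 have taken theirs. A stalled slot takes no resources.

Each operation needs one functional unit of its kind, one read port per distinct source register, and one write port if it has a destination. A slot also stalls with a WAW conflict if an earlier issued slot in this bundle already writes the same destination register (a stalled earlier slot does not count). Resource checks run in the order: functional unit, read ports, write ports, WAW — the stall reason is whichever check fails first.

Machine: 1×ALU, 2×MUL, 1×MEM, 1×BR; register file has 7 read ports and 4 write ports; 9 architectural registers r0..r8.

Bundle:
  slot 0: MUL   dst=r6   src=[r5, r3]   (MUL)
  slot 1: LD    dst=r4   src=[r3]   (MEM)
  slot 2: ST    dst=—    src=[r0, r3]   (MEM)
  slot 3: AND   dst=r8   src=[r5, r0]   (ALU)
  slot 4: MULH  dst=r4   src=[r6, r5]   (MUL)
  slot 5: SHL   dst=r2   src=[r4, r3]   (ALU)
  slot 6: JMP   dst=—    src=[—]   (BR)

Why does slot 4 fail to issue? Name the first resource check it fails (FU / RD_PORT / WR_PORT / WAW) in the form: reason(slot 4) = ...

reason(slot 4) = WAW

(0) want 1×MUL +2rd +1wr — yes → AL1|MU1|ME1|BR1|rd5|wr3
(1) want 1×MEM +1rd +1wr — yes → AL1|MU1|ME0|BR1|rd4|wr2
(2) want 1×MEM +2rd +0wr — FU → AL1|MU1|ME0|BR1|rd4|wr2
(3) want 1×ALU +2rd +1wr — yes → AL0|MU1|ME0|BR1|rd2|wr1
(4) want 1×MUL +2rd +1wr — WAW → AL0|MU1|ME0|BR1|rd2|wr1
(5) want 1×ALU +2rd +1wr — FU → AL0|MU1|ME0|BR1|rd2|wr1
(6) want 1×BR +0rd +0wr — yes → AL0|MU1|ME0|BR0|rd2|wr1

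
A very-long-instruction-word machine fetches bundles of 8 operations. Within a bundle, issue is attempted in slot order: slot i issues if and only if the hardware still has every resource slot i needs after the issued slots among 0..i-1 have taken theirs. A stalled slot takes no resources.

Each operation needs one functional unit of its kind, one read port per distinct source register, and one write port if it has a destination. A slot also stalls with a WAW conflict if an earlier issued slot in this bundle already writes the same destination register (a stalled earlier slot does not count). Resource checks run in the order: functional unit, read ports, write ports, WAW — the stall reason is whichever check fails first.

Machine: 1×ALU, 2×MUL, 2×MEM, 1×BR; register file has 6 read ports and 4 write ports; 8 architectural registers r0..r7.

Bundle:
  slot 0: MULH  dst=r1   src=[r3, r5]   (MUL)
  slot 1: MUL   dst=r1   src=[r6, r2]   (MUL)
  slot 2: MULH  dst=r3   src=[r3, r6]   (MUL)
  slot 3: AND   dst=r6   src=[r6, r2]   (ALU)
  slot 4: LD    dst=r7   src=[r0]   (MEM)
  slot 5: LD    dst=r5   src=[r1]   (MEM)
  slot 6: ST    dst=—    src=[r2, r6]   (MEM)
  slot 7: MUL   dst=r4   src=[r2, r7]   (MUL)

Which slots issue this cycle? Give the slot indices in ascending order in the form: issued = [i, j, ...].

issued = [0, 2, 3]

[0] MUL needs rd=2 wr=1: ok; after: ALU=1 MUL=1 MEM=2 BR=1, R=4, W=3
[1] MUL needs rd=2 wr=1: WAW; after: ALU=1 MUL=1 MEM=2 BR=1, R=4, W=3
[2] MUL needs rd=2 wr=1: ok; after: ALU=1 MUL=0 MEM=2 BR=1, R=2, W=2
[3] ALU needs rd=2 wr=1: ok; after: ALU=0 MUL=0 MEM=2 BR=1, R=0, W=1
[4] MEM needs rd=1 wr=1: RD_PORT; after: ALU=0 MUL=0 MEM=2 BR=1, R=0, W=1
[5] MEM needs rd=1 wr=1: RD_PORT; after: ALU=0 MUL=0 MEM=2 BR=1, R=0, W=1
[6] MEM needs rd=2 wr=0: RD_PORT; after: ALU=0 MUL=0 MEM=2 BR=1, R=0, W=1
[7] MUL needs rd=2 wr=1: FU; after: ALU=0 MUL=0 MEM=2 BR=1, R=0, W=1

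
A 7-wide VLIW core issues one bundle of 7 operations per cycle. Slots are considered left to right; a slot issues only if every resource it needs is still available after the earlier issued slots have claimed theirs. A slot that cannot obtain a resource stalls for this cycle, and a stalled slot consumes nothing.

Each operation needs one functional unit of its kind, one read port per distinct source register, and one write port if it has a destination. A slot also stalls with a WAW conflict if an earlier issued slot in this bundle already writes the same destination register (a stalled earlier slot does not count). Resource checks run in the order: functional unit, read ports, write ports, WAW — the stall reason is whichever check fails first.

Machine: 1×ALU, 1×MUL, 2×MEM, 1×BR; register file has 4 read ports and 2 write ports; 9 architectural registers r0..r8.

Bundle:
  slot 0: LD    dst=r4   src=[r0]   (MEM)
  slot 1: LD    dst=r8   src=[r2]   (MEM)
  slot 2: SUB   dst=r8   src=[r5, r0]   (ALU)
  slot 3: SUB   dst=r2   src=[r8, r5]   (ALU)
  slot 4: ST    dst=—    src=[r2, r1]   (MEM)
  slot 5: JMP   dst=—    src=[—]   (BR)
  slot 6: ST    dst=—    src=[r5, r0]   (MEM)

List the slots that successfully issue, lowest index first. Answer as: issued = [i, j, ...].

  0. MEM→r4 ⇒ go  {1A/1Mu/1Ld/1B | 3r 1w}
  1. MEM→r8 ⇒ go  {1A/1Mu/0Ld/1B | 2r 0w}
  2. ALU→r8 ⇒ no(WR_PORT)  {1A/1Mu/0Ld/1B | 2r 0w}
  3. ALU→r2 ⇒ no(WR_PORT)  {1A/1Mu/0Ld/1B | 2r 0w}
  4. MEM ⇒ no(FU)  {1A/1Mu/0Ld/1B | 2r 0w}
  5. BR ⇒ go  {1A/1Mu/0Ld/0B | 2r 0w}
  6. MEM ⇒ no(FU)  {1A/1Mu/0Ld/0B | 2r 0w}

issued = [0, 1, 5]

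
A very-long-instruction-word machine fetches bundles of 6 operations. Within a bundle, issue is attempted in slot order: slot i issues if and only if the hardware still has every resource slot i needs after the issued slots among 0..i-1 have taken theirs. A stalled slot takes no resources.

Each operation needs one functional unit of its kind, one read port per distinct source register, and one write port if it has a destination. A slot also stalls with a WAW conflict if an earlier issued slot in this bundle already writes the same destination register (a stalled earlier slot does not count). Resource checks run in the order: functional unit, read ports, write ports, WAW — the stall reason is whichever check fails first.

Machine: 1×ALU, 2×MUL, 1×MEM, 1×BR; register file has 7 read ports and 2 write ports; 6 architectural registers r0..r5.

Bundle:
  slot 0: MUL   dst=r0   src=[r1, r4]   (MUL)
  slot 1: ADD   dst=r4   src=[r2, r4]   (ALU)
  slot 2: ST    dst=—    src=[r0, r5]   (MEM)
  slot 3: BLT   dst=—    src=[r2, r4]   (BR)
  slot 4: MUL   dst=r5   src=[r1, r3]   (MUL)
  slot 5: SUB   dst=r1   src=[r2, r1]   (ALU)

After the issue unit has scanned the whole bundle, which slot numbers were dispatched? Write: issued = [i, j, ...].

#0 MUL src=r1,r4 dispatched  <A:1 Mu:1 Ld:1 B:1 rd:5 wr:1>
#1 ALU src=r2,r4 dispatched  <A:0 Mu:1 Ld:1 B:1 rd:3 wr:0>
#2 MEM src=r0,r5 dispatched  <A:0 Mu:1 Ld:0 B:1 rd:1 wr:0>
#3 BR src=r2,r4 held:RD_PORT  <A:0 Mu:1 Ld:0 B:1 rd:1 wr:0>
#4 MUL src=r1,r3 held:RD_PORT  <A:0 Mu:1 Ld:0 B:1 rd:1 wr:0>
#5 ALU src=r2,r1 held:FU  <A:0 Mu:1 Ld:0 B:1 rd:1 wr:0>

issued = [0, 1, 2]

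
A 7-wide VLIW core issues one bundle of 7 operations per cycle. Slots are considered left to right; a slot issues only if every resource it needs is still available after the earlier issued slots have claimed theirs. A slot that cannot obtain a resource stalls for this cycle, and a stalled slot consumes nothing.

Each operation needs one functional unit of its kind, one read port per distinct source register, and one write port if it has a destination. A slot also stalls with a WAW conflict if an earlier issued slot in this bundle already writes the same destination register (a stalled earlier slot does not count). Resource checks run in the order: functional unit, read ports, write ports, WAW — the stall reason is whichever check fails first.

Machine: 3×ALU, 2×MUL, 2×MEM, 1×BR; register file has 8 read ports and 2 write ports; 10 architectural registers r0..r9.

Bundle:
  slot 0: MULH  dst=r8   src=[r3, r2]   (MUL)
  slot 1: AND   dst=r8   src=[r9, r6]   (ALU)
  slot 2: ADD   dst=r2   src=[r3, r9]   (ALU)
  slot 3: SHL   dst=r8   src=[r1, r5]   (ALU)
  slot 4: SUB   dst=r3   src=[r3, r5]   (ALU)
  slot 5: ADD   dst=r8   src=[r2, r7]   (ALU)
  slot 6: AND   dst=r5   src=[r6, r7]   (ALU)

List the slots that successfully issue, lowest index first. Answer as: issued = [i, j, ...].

issued = [0, 2]

slot 0 (MUL): ISSUE — free A3,Mu1,Ld2,B1 rp6 wp1
slot 1 (ALU): stall WAW — free A3,Mu1,Ld2,B1 rp6 wp1
slot 2 (ALU): ISSUE — free A2,Mu1,Ld2,B1 rp4 wp0
slot 3 (ALU): stall WR_PORT — free A2,Mu1,Ld2,B1 rp4 wp0
slot 4 (ALU): stall WR_PORT — free A2,Mu1,Ld2,B1 rp4 wp0
slot 5 (ALU): stall WR_PORT — free A2,Mu1,Ld2,B1 rp4 wp0
slot 6 (ALU): stall WR_PORT — free A2,Mu1,Ld2,B1 rp4 wp0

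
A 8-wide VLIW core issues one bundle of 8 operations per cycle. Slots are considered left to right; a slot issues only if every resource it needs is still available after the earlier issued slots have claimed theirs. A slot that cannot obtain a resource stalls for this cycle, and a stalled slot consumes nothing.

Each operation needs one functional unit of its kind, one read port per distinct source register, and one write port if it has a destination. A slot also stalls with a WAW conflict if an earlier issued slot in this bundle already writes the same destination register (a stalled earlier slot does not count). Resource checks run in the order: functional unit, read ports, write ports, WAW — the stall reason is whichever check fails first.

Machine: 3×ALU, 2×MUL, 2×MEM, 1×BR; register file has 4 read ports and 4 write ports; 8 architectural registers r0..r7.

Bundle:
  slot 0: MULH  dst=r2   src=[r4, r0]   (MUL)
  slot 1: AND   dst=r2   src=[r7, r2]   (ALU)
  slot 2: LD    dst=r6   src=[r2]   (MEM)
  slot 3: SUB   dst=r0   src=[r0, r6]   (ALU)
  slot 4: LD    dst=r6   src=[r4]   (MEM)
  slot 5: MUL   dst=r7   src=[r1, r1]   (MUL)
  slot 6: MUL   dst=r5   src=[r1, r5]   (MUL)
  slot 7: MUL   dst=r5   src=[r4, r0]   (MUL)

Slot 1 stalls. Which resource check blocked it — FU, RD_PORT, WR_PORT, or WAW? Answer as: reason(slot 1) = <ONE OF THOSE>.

reason(slot 1) = WAW

slot 0 (MUL): ISSUE — free A3,Mu1,Ld2,B1 rp2 wp3
slot 1 (ALU): stall WAW — free A3,Mu1,Ld2,B1 rp2 wp3
slot 2 (MEM): ISSUE — free A3,Mu1,Ld1,B1 rp1 wp2
slot 3 (ALU): stall RD_PORT — free A3,Mu1,Ld1,B1 rp1 wp2
slot 4 (MEM): stall WAW — free A3,Mu1,Ld1,B1 rp1 wp2
slot 5 (MUL): ISSUE — free A3,Mu0,Ld1,B1 rp0 wp1
slot 6 (MUL): stall FU — free A3,Mu0,Ld1,B1 rp0 wp1
slot 7 (MUL): stall FU — free A3,Mu0,Ld1,B1 rp0 wp1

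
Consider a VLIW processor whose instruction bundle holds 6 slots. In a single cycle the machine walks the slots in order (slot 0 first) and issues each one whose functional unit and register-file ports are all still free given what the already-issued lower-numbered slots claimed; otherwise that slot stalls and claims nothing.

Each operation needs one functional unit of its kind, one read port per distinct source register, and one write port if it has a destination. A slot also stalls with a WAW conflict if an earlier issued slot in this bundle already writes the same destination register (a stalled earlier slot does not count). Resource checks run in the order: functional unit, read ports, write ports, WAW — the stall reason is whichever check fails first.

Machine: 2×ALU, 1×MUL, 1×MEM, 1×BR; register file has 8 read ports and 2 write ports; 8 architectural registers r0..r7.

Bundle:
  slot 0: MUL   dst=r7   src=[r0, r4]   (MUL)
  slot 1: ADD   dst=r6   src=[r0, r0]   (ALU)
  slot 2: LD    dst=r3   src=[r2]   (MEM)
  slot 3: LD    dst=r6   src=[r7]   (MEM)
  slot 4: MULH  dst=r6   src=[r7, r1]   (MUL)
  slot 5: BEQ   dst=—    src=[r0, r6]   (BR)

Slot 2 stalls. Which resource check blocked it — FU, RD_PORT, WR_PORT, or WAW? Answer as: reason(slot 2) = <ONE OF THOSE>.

reason(slot 2) = WR_PORT

slot 0 (MUL): ISSUE — free A2,Mu0,Ld1,B1 rp6 wp1
slot 1 (ALU): ISSUE — free A1,Mu0,Ld1,B1 rp5 wp0
slot 2 (MEM): stall WR_PORT — free A1,Mu0,Ld1,B1 rp5 wp0
slot 3 (MEM): stall WR_PORT — free A1,Mu0,Ld1,B1 rp5 wp0
slot 4 (MUL): stall FU — free A1,Mu0,Ld1,B1 rp5 wp0
slot 5 (BR): ISSUE — free A1,Mu0,Ld1,B0 rp3 wp0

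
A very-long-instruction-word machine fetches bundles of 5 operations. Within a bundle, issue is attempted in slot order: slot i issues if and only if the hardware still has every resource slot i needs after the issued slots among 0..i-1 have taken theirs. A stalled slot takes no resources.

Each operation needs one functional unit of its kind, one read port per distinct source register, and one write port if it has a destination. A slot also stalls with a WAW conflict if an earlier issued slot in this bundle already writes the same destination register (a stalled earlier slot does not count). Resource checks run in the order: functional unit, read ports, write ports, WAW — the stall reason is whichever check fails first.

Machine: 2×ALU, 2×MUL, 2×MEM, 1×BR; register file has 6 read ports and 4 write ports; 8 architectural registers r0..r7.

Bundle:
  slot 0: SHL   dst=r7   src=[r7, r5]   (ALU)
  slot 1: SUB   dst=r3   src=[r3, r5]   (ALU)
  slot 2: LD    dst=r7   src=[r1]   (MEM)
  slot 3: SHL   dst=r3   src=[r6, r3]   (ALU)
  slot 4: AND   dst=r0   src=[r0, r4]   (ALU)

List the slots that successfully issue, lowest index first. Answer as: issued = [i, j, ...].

  0. ALU→r7 ⇒ go  {1A/2Mu/2Ld/1B | 4r 3w}
  1. ALU→r3 ⇒ go  {0A/2Mu/2Ld/1B | 2r 2w}
  2. MEM→r7 ⇒ no(WAW)  {0A/2Mu/2Ld/1B | 2r 2w}
  3. ALU→r3 ⇒ no(FU)  {0A/2Mu/2Ld/1B | 2r 2w}
  4. ALU→r0 ⇒ no(FU)  {0A/2Mu/2Ld/1B | 2r 2w}

issued = [0, 1]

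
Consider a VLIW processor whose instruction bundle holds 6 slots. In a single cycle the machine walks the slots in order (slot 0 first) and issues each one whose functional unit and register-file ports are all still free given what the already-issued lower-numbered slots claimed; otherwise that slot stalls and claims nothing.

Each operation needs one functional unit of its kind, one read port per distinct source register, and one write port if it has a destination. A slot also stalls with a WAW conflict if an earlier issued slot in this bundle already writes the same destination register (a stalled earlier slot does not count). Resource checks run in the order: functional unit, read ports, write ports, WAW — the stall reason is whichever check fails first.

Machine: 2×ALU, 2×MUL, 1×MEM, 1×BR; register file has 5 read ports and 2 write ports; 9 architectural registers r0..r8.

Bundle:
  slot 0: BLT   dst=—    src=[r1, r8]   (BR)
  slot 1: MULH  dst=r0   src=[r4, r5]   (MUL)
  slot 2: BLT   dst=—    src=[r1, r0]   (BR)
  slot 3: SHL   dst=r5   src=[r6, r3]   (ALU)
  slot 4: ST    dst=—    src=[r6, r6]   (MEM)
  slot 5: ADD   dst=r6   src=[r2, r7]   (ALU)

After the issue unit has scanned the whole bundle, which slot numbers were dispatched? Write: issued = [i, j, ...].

issued = [0, 1, 4]

slot 0 (BR): ISSUE — free A2,Mu2,Ld1,B0 rp3 wp2
slot 1 (MUL): ISSUE — free A2,Mu1,Ld1,B0 rp1 wp1
slot 2 (BR): stall FU — free A2,Mu1,Ld1,B0 rp1 wp1
slot 3 (ALU): stall RD_PORT — free A2,Mu1,Ld1,B0 rp1 wp1
slot 4 (MEM): ISSUE — free A2,Mu1,Ld0,B0 rp0 wp1
slot 5 (ALU): stall RD_PORT — free A2,Mu1,Ld0,B0 rp0 wp1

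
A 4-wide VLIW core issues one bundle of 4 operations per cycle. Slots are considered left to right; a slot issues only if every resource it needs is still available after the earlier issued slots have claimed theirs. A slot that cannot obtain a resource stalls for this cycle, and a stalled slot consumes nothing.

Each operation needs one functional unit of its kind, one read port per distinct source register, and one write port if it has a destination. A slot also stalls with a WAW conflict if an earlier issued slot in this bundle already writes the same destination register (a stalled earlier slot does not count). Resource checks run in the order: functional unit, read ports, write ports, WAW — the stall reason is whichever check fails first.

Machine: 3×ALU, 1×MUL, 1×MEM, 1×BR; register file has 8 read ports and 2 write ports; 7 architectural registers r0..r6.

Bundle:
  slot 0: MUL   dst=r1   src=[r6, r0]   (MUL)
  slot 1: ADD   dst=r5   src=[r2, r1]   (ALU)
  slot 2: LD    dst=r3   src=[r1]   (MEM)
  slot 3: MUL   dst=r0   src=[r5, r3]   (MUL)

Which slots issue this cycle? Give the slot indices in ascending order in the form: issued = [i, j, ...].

issued = [0, 1]

[0] MUL needs rd=2 wr=1: ok; after: ALU=3 MUL=0 MEM=1 BR=1, R=6, W=1
[1] ALU needs rd=2 wr=1: ok; after: ALU=2 MUL=0 MEM=1 BR=1, R=4, W=0
[2] MEM needs rd=1 wr=1: WR_PORT; after: ALU=2 MUL=0 MEM=1 BR=1, R=4, W=0
[3] MUL needs rd=2 wr=1: FU; after: ALU=2 MUL=0 MEM=1 BR=1, R=4, W=0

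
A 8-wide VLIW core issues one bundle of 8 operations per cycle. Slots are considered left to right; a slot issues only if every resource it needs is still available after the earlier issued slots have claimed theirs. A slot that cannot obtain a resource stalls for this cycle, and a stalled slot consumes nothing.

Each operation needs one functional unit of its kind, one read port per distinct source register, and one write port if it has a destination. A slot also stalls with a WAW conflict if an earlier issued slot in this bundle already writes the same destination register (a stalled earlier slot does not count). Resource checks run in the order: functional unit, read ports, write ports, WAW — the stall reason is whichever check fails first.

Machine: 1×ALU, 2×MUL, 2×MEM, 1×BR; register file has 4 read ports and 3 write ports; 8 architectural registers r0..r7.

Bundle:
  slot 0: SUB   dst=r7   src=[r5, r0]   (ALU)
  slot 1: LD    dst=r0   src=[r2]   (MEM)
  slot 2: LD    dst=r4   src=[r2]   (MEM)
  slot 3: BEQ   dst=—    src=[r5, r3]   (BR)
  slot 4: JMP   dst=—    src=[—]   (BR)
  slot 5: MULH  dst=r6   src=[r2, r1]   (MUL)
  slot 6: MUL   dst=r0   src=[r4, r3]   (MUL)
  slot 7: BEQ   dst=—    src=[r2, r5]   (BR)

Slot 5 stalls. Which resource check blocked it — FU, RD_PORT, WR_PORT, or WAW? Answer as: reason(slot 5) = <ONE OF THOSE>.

reason(slot 5) = RD_PORT

#0 ALU src=r5,r0 dispatched  <A:0 Mu:2 Ld:2 B:1 rd:2 wr:2>
#1 MEM src=r2 dispatched  <A:0 Mu:2 Ld:1 B:1 rd:1 wr:1>
#2 MEM src=r2 dispatched  <A:0 Mu:2 Ld:0 B:1 rd:0 wr:0>
#3 BR src=r5,r3 held:RD_PORT  <A:0 Mu:2 Ld:0 B:1 rd:0 wr:0>
#4 BR src=- dispatched  <A:0 Mu:2 Ld:0 B:0 rd:0 wr:0>
#5 MUL src=r2,r1 held:RD_PORT  <A:0 Mu:2 Ld:0 B:0 rd:0 wr:0>
#6 MUL src=r4,r3 held:RD_PORT  <A:0 Mu:2 Ld:0 B:0 rd:0 wr:0>
#7 BR src=r2,r5 held:FU  <A:0 Mu:2 Ld:0 B:0 rd:0 wr:0>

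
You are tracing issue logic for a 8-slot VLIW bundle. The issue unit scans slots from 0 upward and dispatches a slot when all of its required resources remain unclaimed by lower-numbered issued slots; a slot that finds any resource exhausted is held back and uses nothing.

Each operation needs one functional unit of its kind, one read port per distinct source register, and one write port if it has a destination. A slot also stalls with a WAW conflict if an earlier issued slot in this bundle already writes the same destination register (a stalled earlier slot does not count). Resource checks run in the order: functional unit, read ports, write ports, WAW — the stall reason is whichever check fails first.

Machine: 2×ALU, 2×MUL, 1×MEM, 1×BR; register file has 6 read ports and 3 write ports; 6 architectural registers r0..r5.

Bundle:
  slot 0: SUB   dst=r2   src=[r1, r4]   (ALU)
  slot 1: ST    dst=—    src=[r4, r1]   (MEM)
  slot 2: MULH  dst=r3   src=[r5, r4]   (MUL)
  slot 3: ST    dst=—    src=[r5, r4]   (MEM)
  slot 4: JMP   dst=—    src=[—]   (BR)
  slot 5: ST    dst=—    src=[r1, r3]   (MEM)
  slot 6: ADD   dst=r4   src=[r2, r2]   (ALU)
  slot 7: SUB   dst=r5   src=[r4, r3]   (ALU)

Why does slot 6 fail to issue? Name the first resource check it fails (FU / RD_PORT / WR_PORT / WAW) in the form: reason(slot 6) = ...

slot 0 (ALU): ISSUE — free A1,Mu2,Ld1,B1 rp4 wp2
slot 1 (MEM): ISSUE — free A1,Mu2,Ld0,B1 rp2 wp2
slot 2 (MUL): ISSUE — free A1,Mu1,Ld0,B1 rp0 wp1
slot 3 (MEM): stall FU — free A1,Mu1,Ld0,B1 rp0 wp1
slot 4 (BR): ISSUE — free A1,Mu1,Ld0,B0 rp0 wp1
slot 5 (MEM): stall FU — free A1,Mu1,Ld0,B0 rp0 wp1
slot 6 (ALU): stall RD_PORT — free A1,Mu1,Ld0,B0 rp0 wp1
slot 7 (ALU): stall RD_PORT — free A1,Mu1,Ld0,B0 rp0 wp1

reason(slot 6) = RD_PORT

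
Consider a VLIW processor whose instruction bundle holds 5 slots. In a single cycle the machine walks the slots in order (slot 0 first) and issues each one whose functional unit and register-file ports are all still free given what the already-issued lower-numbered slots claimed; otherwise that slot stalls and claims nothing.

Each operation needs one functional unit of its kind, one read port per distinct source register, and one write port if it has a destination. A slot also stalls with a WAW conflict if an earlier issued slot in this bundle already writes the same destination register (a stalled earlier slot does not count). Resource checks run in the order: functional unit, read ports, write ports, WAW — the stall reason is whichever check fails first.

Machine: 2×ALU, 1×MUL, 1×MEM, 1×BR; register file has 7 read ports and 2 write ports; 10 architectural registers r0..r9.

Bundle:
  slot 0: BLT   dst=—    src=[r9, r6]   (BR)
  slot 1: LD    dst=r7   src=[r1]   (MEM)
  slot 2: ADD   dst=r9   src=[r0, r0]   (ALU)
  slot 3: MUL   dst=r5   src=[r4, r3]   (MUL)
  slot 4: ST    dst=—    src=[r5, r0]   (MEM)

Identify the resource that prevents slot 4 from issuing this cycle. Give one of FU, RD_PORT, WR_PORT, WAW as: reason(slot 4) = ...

#0 BR src=r9,r6 dispatched  <A:2 Mu:1 Ld:1 B:0 rd:5 wr:2>
#1 MEM src=r1 dispatched  <A:2 Mu:1 Ld:0 B:0 rd:4 wr:1>
#2 ALU src=r0,r0 dispatched  <A:1 Mu:1 Ld:0 B:0 rd:3 wr:0>
#3 MUL src=r4,r3 held:WR_PORT  <A:1 Mu:1 Ld:0 B:0 rd:3 wr:0>
#4 MEM src=r5,r0 held:FU  <A:1 Mu:1 Ld:0 B:0 rd:3 wr:0>

reason(slot 4) = FU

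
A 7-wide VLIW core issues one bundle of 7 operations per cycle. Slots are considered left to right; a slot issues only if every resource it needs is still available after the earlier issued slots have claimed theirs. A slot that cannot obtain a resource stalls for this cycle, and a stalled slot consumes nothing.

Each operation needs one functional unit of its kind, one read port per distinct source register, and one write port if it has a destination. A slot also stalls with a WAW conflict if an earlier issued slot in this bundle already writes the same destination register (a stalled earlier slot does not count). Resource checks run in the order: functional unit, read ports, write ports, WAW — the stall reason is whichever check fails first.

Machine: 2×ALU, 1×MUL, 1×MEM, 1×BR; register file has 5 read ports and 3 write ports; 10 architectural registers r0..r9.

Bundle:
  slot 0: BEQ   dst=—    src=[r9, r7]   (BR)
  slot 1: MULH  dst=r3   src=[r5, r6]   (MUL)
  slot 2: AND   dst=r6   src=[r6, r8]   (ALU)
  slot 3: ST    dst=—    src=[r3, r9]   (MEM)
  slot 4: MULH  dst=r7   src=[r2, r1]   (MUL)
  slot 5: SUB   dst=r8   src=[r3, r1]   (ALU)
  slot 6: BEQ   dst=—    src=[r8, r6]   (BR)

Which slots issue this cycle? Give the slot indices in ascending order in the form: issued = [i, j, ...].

issued = [0, 1]

slot 0 (BR): ISSUE — free A2,Mu1,Ld1,B0 rp3 wp3
slot 1 (MUL): ISSUE — free A2,Mu0,Ld1,B0 rp1 wp2
slot 2 (ALU): stall RD_PORT — free A2,Mu0,Ld1,B0 rp1 wp2
slot 3 (MEM): stall RD_PORT — free A2,Mu0,Ld1,B0 rp1 wp2
slot 4 (MUL): stall FU — free A2,Mu0,Ld1,B0 rp1 wp2
slot 5 (ALU): stall RD_PORT — free A2,Mu0,Ld1,B0 rp1 wp2
slot 6 (BR): stall FU — free A2,Mu0,Ld1,B0 rp1 wp2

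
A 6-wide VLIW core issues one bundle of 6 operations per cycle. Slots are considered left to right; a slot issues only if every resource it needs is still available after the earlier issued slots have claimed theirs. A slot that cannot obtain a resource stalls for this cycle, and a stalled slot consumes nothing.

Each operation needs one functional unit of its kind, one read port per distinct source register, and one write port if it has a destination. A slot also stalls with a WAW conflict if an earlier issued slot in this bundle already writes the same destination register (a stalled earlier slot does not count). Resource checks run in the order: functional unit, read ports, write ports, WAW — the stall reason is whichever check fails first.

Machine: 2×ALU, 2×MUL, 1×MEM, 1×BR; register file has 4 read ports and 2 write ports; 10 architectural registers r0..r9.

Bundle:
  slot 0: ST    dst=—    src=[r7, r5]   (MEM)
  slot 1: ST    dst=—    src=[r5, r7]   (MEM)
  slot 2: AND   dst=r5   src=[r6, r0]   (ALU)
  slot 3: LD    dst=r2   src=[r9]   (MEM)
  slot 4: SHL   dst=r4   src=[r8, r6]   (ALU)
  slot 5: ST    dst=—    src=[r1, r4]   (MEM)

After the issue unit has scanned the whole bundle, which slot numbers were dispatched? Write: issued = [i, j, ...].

#0 MEM src=r7,r5 dispatched  <A:2 Mu:2 Ld:0 B:1 rd:2 wr:2>
#1 MEM src=r5,r7 held:FU  <A:2 Mu:2 Ld:0 B:1 rd:2 wr:2>
#2 ALU src=r6,r0 dispatched  <A:1 Mu:2 Ld:0 B:1 rd:0 wr:1>
#3 MEM src=r9 held:FU  <A:1 Mu:2 Ld:0 B:1 rd:0 wr:1>
#4 ALU src=r8,r6 held:RD_PORT  <A:1 Mu:2 Ld:0 B:1 rd:0 wr:1>
#5 MEM src=r1,r4 held:FU  <A:1 Mu:2 Ld:0 B:1 rd:0 wr:1>

issued = [0, 2]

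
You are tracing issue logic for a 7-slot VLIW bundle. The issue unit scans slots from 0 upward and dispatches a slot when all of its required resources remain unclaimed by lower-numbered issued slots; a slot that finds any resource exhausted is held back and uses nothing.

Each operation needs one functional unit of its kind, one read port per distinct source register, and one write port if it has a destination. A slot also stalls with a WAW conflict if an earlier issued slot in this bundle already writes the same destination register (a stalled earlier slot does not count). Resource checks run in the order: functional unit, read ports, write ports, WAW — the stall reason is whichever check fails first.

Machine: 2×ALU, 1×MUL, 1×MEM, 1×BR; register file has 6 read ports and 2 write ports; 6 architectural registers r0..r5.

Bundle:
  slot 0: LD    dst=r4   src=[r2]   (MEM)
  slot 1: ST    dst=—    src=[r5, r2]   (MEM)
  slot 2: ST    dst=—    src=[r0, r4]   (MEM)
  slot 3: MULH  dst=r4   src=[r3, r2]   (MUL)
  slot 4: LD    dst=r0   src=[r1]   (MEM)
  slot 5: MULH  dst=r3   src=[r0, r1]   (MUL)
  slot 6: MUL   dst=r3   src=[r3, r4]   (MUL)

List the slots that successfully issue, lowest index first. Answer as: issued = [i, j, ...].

(0) want 1×MEM +1rd +1wr — yes → AL2|MU1|ME0|BR1|rd5|wr1
(1) want 1×MEM +2rd +0wr — FU → AL2|MU1|ME0|BR1|rd5|wr1
(2) want 1×MEM +2rd +0wr — FU → AL2|MU1|ME0|BR1|rd5|wr1
(3) want 1×MUL +2rd +1wr — WAW → AL2|MU1|ME0|BR1|rd5|wr1
(4) want 1×MEM +1rd +1wr — FU → AL2|MU1|ME0|BR1|rd5|wr1
(5) want 1×MUL +2rd +1wr — yes → AL2|MU0|ME0|BR1|rd3|wr0
(6) want 1×MUL +2rd +1wr — FU → AL2|MU0|ME0|BR1|rd3|wr0

issued = [0, 5]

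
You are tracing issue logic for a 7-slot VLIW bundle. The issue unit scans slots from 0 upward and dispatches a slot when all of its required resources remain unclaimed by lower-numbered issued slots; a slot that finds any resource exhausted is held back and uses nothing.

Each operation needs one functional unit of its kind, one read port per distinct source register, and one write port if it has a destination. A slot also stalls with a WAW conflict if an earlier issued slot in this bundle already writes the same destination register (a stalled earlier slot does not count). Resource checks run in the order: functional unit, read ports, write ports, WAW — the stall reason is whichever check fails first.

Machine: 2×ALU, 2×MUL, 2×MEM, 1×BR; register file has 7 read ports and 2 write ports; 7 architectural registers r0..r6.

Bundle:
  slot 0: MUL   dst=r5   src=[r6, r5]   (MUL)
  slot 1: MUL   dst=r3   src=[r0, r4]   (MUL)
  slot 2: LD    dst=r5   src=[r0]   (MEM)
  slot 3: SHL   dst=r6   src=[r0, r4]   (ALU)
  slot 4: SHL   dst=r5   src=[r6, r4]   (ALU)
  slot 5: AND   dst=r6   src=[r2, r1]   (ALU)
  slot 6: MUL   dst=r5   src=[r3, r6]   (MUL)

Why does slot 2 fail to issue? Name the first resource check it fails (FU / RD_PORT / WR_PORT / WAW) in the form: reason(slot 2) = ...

reason(slot 2) = WR_PORT

(0) want 1×MUL +2rd +1wr — yes → AL2|MU1|ME2|BR1|rd5|wr1
(1) want 1×MUL +2rd +1wr — yes → AL2|MU0|ME2|BR1|rd3|wr0
(2) want 1×MEM +1rd +1wr — WR_PORT → AL2|MU0|ME2|BR1|rd3|wr0
(3) want 1×ALU +2rd +1wr — WR_PORT → AL2|MU0|ME2|BR1|rd3|wr0
(4) want 1×ALU +2rd +1wr — WR_PORT → AL2|MU0|ME2|BR1|rd3|wr0
(5) want 1×ALU +2rd +1wr — WR_PORT → AL2|MU0|ME2|BR1|rd3|wr0
(6) want 1×MUL +2rd +1wr — FU → AL2|MU0|ME2|BR1|rd3|wr0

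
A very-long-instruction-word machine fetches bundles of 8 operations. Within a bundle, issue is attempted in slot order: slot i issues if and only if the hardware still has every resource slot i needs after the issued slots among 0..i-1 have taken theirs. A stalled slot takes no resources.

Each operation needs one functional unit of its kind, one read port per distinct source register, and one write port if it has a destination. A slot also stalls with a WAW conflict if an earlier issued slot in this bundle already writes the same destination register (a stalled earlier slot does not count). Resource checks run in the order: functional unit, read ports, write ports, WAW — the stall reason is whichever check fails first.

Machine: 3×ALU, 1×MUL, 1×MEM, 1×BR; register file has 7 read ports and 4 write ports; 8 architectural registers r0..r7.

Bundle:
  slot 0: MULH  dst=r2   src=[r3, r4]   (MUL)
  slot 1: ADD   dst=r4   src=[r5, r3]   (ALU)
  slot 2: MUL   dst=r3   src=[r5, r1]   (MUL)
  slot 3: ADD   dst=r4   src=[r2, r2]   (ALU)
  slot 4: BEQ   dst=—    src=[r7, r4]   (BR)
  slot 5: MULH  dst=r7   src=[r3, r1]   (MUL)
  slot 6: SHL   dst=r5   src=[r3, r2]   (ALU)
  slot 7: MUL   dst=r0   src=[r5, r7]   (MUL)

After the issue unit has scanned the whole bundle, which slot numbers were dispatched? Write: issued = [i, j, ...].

[0] MUL needs rd=2 wr=1: ok; after: ALU=3 MUL=0 MEM=1 BR=1, R=5, W=3
[1] ALU needs rd=2 wr=1: ok; after: ALU=2 MUL=0 MEM=1 BR=1, R=3, W=2
[2] MUL needs rd=2 wr=1: FU; after: ALU=2 MUL=0 MEM=1 BR=1, R=3, W=2
[3] ALU needs rd=1 wr=1: WAW; after: ALU=2 MUL=0 MEM=1 BR=1, R=3, W=2
[4] BR needs rd=2 wr=0: ok; after: ALU=2 MUL=0 MEM=1 BR=0, R=1, W=2
[5] MUL needs rd=2 wr=1: FU; after: ALU=2 MUL=0 MEM=1 BR=0, R=1, W=2
[6] ALU needs rd=2 wr=1: RD_PORT; after: ALU=2 MUL=0 MEM=1 BR=0, R=1, W=2
[7] MUL needs rd=2 wr=1: FU; after: ALU=2 MUL=0 MEM=1 BR=0, R=1, W=2

issued = [0, 1, 4]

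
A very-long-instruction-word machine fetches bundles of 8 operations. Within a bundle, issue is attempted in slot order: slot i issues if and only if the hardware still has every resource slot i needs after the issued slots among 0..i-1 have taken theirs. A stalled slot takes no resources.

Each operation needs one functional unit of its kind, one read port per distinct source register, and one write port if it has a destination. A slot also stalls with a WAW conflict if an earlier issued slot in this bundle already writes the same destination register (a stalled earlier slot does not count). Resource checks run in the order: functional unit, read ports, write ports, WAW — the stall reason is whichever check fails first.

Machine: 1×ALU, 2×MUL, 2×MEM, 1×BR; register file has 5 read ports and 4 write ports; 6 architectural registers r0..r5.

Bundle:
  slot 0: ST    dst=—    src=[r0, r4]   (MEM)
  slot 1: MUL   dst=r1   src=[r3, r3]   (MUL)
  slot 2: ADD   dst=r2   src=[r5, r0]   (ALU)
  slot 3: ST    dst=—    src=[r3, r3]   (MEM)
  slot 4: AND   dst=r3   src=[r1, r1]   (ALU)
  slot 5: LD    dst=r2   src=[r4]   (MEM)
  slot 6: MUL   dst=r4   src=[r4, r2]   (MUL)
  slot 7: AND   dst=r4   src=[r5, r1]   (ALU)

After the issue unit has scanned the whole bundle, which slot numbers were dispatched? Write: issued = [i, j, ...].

[0] MEM needs rd=2 wr=0: ok; after: ALU=1 MUL=2 MEM=1 BR=1, R=3, W=4
[1] MUL needs rd=1 wr=1: ok; after: ALU=1 MUL=1 MEM=1 BR=1, R=2, W=3
[2] ALU needs rd=2 wr=1: ok; after: ALU=0 MUL=1 MEM=1 BR=1, R=0, W=2
[3] MEM needs rd=1 wr=0: RD_PORT; after: ALU=0 MUL=1 MEM=1 BR=1, R=0, W=2
[4] ALU needs rd=1 wr=1: FU; after: ALU=0 MUL=1 MEM=1 BR=1, R=0, W=2
[5] MEM needs rd=1 wr=1: RD_PORT; after: ALU=0 MUL=1 MEM=1 BR=1, R=0, W=2
[6] MUL needs rd=2 wr=1: RD_PORT; after: ALU=0 MUL=1 MEM=1 BR=1, R=0, W=2
[7] ALU needs rd=2 wr=1: FU; after: ALU=0 MUL=1 MEM=1 BR=1, R=0, W=2

issued = [0, 1, 2]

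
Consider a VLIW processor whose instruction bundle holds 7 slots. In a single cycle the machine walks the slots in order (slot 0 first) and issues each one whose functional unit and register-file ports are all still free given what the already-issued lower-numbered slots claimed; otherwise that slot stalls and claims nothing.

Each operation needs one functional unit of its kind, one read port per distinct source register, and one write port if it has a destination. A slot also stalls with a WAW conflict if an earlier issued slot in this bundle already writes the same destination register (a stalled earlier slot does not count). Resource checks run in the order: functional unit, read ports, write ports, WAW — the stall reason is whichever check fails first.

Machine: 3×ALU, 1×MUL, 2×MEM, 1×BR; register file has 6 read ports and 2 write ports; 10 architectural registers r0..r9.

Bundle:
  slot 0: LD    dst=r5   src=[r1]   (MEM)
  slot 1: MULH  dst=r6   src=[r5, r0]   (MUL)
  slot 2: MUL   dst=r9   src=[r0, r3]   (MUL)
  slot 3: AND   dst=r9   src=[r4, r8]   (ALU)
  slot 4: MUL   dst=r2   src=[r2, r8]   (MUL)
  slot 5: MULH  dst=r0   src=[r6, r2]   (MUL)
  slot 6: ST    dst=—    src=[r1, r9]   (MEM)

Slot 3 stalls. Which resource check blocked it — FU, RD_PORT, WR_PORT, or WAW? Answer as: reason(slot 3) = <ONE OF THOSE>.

reason(slot 3) = WR_PORT

(0) want 1×MEM +1rd +1wr — yes → AL3|MU1|ME1|BR1|rd5|wr1
(1) want 1×MUL +2rd +1wr — yes → AL3|MU0|ME1|BR1|rd3|wr0
(2) want 1×MUL +2rd +1wr — FU → AL3|MU0|ME1|BR1|rd3|wr0
(3) want 1×ALU +2rd +1wr — WR_PORT → AL3|MU0|ME1|BR1|rd3|wr0
(4) want 1×MUL +2rd +1wr — FU → AL3|MU0|ME1|BR1|rd3|wr0
(5) want 1×MUL +2rd +1wr — FU → AL3|MU0|ME1|BR1|rd3|wr0
(6) want 1×MEM +2rd +0wr — yes → AL3|MU0|ME0|BR1|rd1|wr0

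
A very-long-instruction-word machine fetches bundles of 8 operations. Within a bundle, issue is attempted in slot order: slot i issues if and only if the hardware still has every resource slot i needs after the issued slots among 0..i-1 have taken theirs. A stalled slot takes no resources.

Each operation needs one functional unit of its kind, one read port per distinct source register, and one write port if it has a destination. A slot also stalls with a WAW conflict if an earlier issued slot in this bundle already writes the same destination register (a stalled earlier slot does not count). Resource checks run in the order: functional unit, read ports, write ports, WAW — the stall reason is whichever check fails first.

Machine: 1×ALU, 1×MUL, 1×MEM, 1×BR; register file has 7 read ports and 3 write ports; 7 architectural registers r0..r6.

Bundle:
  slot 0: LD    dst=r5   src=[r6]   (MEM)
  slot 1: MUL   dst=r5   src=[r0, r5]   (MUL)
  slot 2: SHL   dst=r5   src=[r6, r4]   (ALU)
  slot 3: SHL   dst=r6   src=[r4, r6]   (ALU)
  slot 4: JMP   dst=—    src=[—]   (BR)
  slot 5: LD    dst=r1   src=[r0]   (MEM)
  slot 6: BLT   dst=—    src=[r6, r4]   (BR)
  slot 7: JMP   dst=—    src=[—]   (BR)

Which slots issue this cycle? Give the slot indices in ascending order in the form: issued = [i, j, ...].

issued = [0, 3, 4]

[0] MEM needs rd=1 wr=1: ok; after: ALU=1 MUL=1 MEM=0 BR=1, R=6, W=2
[1] MUL needs rd=2 wr=1: WAW; after: ALU=1 MUL=1 MEM=0 BR=1, R=6, W=2
[2] ALU needs rd=2 wr=1: WAW; after: ALU=1 MUL=1 MEM=0 BR=1, R=6, W=2
[3] ALU needs rd=2 wr=1: ok; after: ALU=0 MUL=1 MEM=0 BR=1, R=4, W=1
[4] BR needs rd=0 wr=0: ok; after: ALU=0 MUL=1 MEM=0 BR=0, R=4, W=1
[5] MEM needs rd=1 wr=1: FU; after: ALU=0 MUL=1 MEM=0 BR=0, R=4, W=1
[6] BR needs rd=2 wr=0: FU; after: ALU=0 MUL=1 MEM=0 BR=0, R=4, W=1
[7] BR needs rd=0 wr=0: FU; after: ALU=0 MUL=1 MEM=0 BR=0, R=4, W=1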